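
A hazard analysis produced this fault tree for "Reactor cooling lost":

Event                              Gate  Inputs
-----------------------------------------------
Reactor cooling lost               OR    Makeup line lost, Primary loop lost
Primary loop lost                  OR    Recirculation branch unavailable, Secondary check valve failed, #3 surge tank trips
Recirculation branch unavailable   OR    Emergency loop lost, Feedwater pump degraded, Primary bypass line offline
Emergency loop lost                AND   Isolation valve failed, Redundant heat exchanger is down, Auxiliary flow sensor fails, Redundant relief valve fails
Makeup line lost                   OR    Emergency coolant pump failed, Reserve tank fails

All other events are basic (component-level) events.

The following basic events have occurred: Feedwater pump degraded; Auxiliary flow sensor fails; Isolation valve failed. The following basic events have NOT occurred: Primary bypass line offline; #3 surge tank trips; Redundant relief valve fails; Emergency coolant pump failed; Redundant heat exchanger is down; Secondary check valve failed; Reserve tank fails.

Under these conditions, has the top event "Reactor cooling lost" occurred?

Makeup line lost [OR]: Emergency coolant pump failed=not, Reserve tank fails=not → no input occurs → does not occur.
Emergency loop lost [AND]: Isolation valve failed=occurs, Redundant heat exchanger is down=not, Auxiliary flow sensor fails=occurs, Redundant relief valve fails=not → not all inputs occur → does not occur.
Recirculation branch unavailable [OR]: Emergency loop lost=not, Feedwater pump degraded=occurs, Primary bypass line offline=not → at least one input occurs → occurs.
Primary loop lost [OR]: Recirculation branch unavailable=occurs, Secondary check valve failed=not, #3 surge tank trips=not → at least one input occurs → occurs.
Reactor cooling lost [OR]: Makeup line lost=not, Primary loop lost=occurs → at least one input occurs → occurs.

Yes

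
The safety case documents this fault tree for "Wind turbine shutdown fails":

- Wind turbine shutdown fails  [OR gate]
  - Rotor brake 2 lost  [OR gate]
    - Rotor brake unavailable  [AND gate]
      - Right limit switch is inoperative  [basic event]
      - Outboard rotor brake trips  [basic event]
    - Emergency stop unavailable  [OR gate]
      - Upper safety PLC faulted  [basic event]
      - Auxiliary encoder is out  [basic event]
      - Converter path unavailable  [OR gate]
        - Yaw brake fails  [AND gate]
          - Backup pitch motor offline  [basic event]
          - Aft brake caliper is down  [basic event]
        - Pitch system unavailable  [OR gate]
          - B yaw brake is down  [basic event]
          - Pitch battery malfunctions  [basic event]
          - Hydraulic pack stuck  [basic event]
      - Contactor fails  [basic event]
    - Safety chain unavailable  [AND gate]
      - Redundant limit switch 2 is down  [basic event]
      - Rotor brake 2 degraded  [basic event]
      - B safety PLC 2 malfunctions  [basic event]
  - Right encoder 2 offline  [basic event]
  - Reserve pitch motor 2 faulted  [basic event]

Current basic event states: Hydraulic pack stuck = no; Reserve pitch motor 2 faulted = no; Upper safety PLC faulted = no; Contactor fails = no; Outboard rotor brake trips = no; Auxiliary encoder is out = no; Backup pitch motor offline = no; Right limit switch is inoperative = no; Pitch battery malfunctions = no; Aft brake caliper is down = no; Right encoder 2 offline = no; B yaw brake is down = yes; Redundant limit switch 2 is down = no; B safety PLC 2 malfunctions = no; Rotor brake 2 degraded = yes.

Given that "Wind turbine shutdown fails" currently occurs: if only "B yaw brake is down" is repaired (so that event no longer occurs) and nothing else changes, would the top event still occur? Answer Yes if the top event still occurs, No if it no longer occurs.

No

Counterfactual: set "B yaw brake is down" to not occurred.
Rotor brake unavailable [AND]: Right limit switch is inoperative=not, Outboard rotor brake trips=not → not all inputs occur → does not occur.
Yaw brake fails [AND]: Backup pitch motor offline=not, Aft brake caliper is down=not → not all inputs occur → does not occur.
Pitch system unavailable [OR]: B yaw brake is down=not, Pitch battery malfunctions=not, Hydraulic pack stuck=not → no input occurs → does not occur.
Converter path unavailable [OR]: Yaw brake fails=not, Pitch system unavailable=not → no input occurs → does not occur.
Emergency stop unavailable [OR]: Upper safety PLC faulted=not, Auxiliary encoder is out=not, Converter path unavailable=not, Contactor fails=not → no input occurs → does not occur.
Safety chain unavailable [AND]: Redundant limit switch 2 is down=not, Rotor brake 2 degraded=occurs, B safety PLC 2 malfunctions=not → not all inputs occur → does not occur.
Rotor brake 2 lost [OR]: Rotor brake unavailable=not, Emergency stop unavailable=not, Safety chain unavailable=not → no input occurs → does not occur.
Wind turbine shutdown fails [OR]: Rotor brake 2 lost=not, Right encoder 2 offline=not, Reserve pitch motor 2 faulted=not → no input occurs → does not occur.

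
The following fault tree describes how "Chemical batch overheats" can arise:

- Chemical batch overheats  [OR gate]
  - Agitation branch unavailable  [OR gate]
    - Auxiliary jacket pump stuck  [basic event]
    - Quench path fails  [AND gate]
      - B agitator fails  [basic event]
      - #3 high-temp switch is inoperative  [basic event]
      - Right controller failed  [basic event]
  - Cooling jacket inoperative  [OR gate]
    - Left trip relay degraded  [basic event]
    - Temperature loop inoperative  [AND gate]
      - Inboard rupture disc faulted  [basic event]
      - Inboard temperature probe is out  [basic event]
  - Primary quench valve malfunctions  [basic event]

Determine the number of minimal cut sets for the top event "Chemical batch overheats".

Quench path fails [AND]: one cut set from each child combined → 1 × 1 × 1 = 1 cut set(s).
Agitation branch unavailable [OR]: union of children's cut sets → 2 cut set(s).
Temperature loop inoperative [AND]: one cut set from each child combined → 1 × 1 = 1 cut set(s).
Cooling jacket inoperative [OR]: union of children's cut sets → 2 cut set(s).
Chemical batch overheats [OR]: union of children's cut sets → 5 cut set(s).
Minimal cut sets: {Auxiliary jacket pump stuck}; {#3 high-temp switch is inoperative, B agitator fails, Right controller failed}; {Left trip relay degraded}; {Inboard rupture disc faulted, Inboard temperature probe is out}; {Primary quench valve malfunctions}.

5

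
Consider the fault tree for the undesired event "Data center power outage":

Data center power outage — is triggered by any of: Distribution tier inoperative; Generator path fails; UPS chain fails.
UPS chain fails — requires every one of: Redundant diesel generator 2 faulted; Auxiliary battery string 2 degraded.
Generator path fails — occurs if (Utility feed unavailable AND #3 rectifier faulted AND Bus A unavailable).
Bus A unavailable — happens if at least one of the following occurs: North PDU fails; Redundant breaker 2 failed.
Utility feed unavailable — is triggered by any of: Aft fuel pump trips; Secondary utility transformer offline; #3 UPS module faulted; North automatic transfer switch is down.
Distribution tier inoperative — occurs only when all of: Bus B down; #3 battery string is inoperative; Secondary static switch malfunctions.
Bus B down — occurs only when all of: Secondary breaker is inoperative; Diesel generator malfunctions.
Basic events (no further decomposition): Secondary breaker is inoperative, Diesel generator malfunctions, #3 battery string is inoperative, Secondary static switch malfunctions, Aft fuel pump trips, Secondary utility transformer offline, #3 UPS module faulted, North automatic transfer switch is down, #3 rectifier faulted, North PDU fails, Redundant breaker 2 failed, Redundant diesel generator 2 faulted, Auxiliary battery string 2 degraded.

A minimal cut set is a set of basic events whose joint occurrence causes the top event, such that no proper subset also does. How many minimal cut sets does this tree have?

10

Bus B down [AND]: one cut set from each child combined → 1 × 1 = 1 cut set(s).
Distribution tier inoperative [AND]: one cut set from each child combined → 1 × 1 × 1 = 1 cut set(s).
Utility feed unavailable [OR]: union of children's cut sets → 4 cut set(s).
Bus A unavailable [OR]: union of children's cut sets → 2 cut set(s).
Generator path fails [AND]: one cut set from each child combined → 4 × 1 × 2 = 8 cut set(s).
UPS chain fails [AND]: one cut set from each child combined → 1 × 1 = 1 cut set(s).
Data center power outage [OR]: union of children's cut sets → 10 cut set(s).
Minimal cut sets: {#3 battery string is inoperative, Diesel generator malfunctions, Secondary breaker is inoperative, Secondary static switch malfunctions}; {#3 rectifier faulted, Aft fuel pump trips, North PDU fails}; {#3 rectifier faulted, Aft fuel pump trips, Redundant breaker 2 failed}; {#3 rectifier faulted, North PDU fails, Secondary utility transformer offline}; {#3 rectifier faulted, Redundant breaker 2 failed, Secondary utility transformer offline}; {#3 UPS module faulted, #3 rectifier faulted, North PDU fails}; {#3 UPS module faulted, #3 rectifier faulted, Redundant breaker 2 failed}; {#3 rectifier faulted, North PDU fails, North automatic transfer switch is down}; {#3 rectifier faulted, North automatic transfer switch is down, Redundant breaker 2 failed}; {Auxiliary battery string 2 degraded, Redundant diesel generator 2 faulted}.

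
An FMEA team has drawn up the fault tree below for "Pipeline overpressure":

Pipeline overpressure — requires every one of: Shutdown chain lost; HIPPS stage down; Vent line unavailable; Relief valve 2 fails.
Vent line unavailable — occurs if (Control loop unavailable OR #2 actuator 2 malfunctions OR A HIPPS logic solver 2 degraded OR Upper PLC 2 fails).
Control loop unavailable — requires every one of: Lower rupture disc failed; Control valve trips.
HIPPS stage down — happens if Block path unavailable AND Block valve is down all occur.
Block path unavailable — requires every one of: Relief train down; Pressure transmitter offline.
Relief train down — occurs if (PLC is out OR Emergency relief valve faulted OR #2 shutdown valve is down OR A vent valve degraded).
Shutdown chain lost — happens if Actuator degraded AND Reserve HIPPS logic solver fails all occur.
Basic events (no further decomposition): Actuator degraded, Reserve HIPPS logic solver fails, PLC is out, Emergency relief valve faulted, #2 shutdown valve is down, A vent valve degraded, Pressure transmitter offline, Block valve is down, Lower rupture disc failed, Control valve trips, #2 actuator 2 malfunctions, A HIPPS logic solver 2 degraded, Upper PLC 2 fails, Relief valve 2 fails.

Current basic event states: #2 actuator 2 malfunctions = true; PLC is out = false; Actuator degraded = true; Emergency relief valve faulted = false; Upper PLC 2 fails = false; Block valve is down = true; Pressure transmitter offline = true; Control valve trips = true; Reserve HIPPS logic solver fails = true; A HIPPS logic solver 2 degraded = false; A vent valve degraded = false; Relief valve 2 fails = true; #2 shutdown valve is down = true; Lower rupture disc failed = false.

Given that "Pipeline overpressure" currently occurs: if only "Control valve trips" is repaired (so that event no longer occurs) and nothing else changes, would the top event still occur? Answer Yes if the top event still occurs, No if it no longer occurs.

Counterfactual: set "Control valve trips" to not occurred.
Shutdown chain lost [AND]: Actuator degraded=occurs, Reserve HIPPS logic solver fails=occurs → all inputs occur → occurs.
Relief train down [OR]: PLC is out=not, Emergency relief valve faulted=not, #2 shutdown valve is down=occurs, A vent valve degraded=not → at least one input occurs → occurs.
Block path unavailable [AND]: Relief train down=occurs, Pressure transmitter offline=occurs → all inputs occur → occurs.
HIPPS stage down [AND]: Block path unavailable=occurs, Block valve is down=occurs → all inputs occur → occurs.
Control loop unavailable [AND]: Lower rupture disc failed=not, Control valve trips=not → not all inputs occur → does not occur.
Vent line unavailable [OR]: Control loop unavailable=not, #2 actuator 2 malfunctions=occurs, A HIPPS logic solver 2 degraded=not, Upper PLC 2 fails=not → at least one input occurs → occurs.
Pipeline overpressure [AND]: Shutdown chain lost=occurs, HIPPS stage down=occurs, Vent line unavailable=occurs, Relief valve 2 fails=occurs → all inputs occur → occurs.

Yes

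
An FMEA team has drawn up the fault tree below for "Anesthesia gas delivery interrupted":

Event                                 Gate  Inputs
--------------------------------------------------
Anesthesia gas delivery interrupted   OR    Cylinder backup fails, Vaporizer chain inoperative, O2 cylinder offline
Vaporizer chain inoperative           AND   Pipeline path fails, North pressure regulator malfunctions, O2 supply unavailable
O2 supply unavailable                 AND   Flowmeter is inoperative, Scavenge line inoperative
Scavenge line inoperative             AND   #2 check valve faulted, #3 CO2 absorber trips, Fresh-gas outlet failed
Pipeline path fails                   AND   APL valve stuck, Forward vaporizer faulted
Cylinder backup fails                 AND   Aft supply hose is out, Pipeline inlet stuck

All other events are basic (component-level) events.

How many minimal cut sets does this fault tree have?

Cylinder backup fails [AND]: one cut set from each child combined → 1 × 1 = 1 cut set(s).
Pipeline path fails [AND]: one cut set from each child combined → 1 × 1 = 1 cut set(s).
Scavenge line inoperative [AND]: one cut set from each child combined → 1 × 1 × 1 = 1 cut set(s).
O2 supply unavailable [AND]: one cut set from each child combined → 1 × 1 = 1 cut set(s).
Vaporizer chain inoperative [AND]: one cut set from each child combined → 1 × 1 × 1 = 1 cut set(s).
Anesthesia gas delivery interrupted [OR]: union of children's cut sets → 3 cut set(s).
Minimal cut sets: {Aft supply hose is out, Pipeline inlet stuck}; {#2 check valve faulted, #3 CO2 absorber trips, APL valve stuck, Flowmeter is inoperative, Forward vaporizer faulted, Fresh-gas outlet failed, North pressure regulator malfunctions}; {O2 cylinder offline}.

3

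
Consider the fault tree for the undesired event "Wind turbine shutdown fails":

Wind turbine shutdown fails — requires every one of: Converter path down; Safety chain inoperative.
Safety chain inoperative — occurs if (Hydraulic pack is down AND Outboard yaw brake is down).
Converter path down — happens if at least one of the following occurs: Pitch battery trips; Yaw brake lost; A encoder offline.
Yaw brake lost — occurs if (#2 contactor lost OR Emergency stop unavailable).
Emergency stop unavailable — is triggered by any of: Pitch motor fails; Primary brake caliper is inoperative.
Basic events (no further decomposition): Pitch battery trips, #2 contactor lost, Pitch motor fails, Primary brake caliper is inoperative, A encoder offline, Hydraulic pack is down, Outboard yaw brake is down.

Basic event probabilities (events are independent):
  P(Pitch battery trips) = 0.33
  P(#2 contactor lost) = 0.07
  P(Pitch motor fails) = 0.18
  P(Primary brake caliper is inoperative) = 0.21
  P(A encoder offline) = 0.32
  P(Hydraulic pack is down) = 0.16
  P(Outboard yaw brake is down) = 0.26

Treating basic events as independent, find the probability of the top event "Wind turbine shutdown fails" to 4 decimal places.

P(Emergency stop unavailable) [OR] = 1 − (1−0.18) × (1−0.21) = 0.352200
P(Yaw brake lost) [OR] = 1 − (1−0.07) × (1−0.352200) = 0.397546
P(Converter path down) [OR] = 1 − (1−0.33) × (1−0.397546) × (1−0.32) = 0.725522
P(Safety chain inoperative) [AND] = 0.16 × 0.26 = 0.041600
P(Wind turbine shutdown fails) [AND] = 0.725522 × 0.041600 = 0.030182
Rounded to 4 decimal places: P(Wind turbine shutdown fails) ≈ 0.0302.

0.0302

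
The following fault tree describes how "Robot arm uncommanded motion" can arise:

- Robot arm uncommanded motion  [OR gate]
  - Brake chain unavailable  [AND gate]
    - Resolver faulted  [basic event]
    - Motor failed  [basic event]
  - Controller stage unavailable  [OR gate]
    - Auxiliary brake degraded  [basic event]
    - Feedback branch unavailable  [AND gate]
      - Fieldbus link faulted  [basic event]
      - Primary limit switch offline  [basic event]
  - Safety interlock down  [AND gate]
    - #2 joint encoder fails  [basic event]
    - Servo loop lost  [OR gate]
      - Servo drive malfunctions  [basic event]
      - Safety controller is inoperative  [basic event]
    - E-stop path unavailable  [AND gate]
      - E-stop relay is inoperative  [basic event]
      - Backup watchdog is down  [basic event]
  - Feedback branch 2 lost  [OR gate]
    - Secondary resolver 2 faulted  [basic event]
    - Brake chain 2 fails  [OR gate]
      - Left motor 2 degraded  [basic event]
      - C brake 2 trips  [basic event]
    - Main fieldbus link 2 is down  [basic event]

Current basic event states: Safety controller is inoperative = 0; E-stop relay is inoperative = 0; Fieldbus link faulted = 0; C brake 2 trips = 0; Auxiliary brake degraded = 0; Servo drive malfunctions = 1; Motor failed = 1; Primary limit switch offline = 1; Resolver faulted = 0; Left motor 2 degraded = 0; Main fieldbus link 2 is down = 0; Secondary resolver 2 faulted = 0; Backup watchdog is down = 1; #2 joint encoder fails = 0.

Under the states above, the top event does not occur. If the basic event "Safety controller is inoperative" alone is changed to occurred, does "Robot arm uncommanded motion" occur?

No

Counterfactual: set "Safety controller is inoperative" to occurred.
Brake chain unavailable [AND]: Resolver faulted=not, Motor failed=occurs → not all inputs occur → does not occur.
Feedback branch unavailable [AND]: Fieldbus link faulted=not, Primary limit switch offline=occurs → not all inputs occur → does not occur.
Controller stage unavailable [OR]: Auxiliary brake degraded=not, Feedback branch unavailable=not → no input occurs → does not occur.
Servo loop lost [OR]: Servo drive malfunctions=occurs, Safety controller is inoperative=occurs → at least one input occurs → occurs.
E-stop path unavailable [AND]: E-stop relay is inoperative=not, Backup watchdog is down=occurs → not all inputs occur → does not occur.
Safety interlock down [AND]: #2 joint encoder fails=not, Servo loop lost=occurs, E-stop path unavailable=not → not all inputs occur → does not occur.
Brake chain 2 fails [OR]: Left motor 2 degraded=not, C brake 2 trips=not → no input occurs → does not occur.
Feedback branch 2 lost [OR]: Secondary resolver 2 faulted=not, Brake chain 2 fails=not, Main fieldbus link 2 is down=not → no input occurs → does not occur.
Robot arm uncommanded motion [OR]: Brake chain unavailable=not, Controller stage unavailable=not, Safety interlock down=not, Feedback branch 2 lost=not → no input occurs → does not occur.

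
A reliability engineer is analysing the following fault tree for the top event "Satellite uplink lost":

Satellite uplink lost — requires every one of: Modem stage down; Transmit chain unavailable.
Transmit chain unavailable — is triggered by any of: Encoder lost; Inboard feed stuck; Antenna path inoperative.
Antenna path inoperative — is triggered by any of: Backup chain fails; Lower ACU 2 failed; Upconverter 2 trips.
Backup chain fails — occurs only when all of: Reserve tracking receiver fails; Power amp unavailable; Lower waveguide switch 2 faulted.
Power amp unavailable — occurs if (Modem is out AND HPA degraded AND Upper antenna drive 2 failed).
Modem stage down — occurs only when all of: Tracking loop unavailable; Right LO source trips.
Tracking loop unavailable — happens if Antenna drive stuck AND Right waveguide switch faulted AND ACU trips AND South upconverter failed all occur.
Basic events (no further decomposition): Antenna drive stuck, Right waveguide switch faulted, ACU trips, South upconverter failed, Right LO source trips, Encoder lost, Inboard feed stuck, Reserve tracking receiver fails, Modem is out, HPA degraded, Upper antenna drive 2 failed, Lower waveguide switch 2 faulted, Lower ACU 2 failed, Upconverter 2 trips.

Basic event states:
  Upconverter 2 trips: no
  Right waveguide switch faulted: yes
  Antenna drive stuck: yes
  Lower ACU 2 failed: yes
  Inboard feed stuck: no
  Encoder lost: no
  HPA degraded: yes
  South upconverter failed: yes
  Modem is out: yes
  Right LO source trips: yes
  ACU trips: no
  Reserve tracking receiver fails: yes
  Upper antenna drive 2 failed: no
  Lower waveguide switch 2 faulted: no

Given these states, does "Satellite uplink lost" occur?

No

Tracking loop unavailable [AND]: Antenna drive stuck=occurs, Right waveguide switch faulted=occurs, ACU trips=not, South upconverter failed=occurs → not all inputs occur → does not occur.
Modem stage down [AND]: Tracking loop unavailable=not, Right LO source trips=occurs → not all inputs occur → does not occur.
Power amp unavailable [AND]: Modem is out=occurs, HPA degraded=occurs, Upper antenna drive 2 failed=not → not all inputs occur → does not occur.
Backup chain fails [AND]: Reserve tracking receiver fails=occurs, Power amp unavailable=not, Lower waveguide switch 2 faulted=not → not all inputs occur → does not occur.
Antenna path inoperative [OR]: Backup chain fails=not, Lower ACU 2 failed=occurs, Upconverter 2 trips=not → at least one input occurs → occurs.
Transmit chain unavailable [OR]: Encoder lost=not, Inboard feed stuck=not, Antenna path inoperative=occurs → at least one input occurs → occurs.
Satellite uplink lost [AND]: Modem stage down=not, Transmit chain unavailable=occurs → not all inputs occur → does not occur.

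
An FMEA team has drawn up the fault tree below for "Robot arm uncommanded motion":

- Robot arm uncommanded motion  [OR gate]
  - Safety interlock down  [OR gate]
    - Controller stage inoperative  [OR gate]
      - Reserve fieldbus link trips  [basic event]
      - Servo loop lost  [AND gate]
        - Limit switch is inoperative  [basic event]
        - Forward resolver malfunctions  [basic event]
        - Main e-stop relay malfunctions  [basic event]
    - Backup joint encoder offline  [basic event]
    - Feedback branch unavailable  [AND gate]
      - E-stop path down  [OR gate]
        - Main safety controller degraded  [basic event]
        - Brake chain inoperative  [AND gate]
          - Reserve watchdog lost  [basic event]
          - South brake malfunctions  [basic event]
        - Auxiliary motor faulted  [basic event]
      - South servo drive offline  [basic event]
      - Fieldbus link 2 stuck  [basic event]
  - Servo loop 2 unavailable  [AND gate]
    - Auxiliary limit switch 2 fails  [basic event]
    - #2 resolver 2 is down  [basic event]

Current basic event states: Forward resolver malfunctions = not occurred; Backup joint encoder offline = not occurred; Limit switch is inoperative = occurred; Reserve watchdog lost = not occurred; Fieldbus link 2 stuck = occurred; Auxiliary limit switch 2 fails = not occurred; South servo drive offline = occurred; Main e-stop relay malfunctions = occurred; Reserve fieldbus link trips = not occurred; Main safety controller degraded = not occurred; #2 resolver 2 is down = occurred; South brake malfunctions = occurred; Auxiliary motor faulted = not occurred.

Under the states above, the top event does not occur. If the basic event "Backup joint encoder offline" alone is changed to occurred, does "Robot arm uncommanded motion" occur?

Counterfactual: set "Backup joint encoder offline" to occurred.
Servo loop lost [AND]: Limit switch is inoperative=occurs, Forward resolver malfunctions=not, Main e-stop relay malfunctions=occurs → not all inputs occur → does not occur.
Controller stage inoperative [OR]: Reserve fieldbus link trips=not, Servo loop lost=not → no input occurs → does not occur.
Brake chain inoperative [AND]: Reserve watchdog lost=not, South brake malfunctions=occurs → not all inputs occur → does not occur.
E-stop path down [OR]: Main safety controller degraded=not, Brake chain inoperative=not, Auxiliary motor faulted=not → no input occurs → does not occur.
Feedback branch unavailable [AND]: E-stop path down=not, South servo drive offline=occurs, Fieldbus link 2 stuck=occurs → not all inputs occur → does not occur.
Safety interlock down [OR]: Controller stage inoperative=not, Backup joint encoder offline=occurs, Feedback branch unavailable=not → at least one input occurs → occurs.
Servo loop 2 unavailable [AND]: Auxiliary limit switch 2 fails=not, #2 resolver 2 is down=occurs → not all inputs occur → does not occur.
Robot arm uncommanded motion [OR]: Safety interlock down=occurs, Servo loop 2 unavailable=not → at least one input occurs → occurs.

Yes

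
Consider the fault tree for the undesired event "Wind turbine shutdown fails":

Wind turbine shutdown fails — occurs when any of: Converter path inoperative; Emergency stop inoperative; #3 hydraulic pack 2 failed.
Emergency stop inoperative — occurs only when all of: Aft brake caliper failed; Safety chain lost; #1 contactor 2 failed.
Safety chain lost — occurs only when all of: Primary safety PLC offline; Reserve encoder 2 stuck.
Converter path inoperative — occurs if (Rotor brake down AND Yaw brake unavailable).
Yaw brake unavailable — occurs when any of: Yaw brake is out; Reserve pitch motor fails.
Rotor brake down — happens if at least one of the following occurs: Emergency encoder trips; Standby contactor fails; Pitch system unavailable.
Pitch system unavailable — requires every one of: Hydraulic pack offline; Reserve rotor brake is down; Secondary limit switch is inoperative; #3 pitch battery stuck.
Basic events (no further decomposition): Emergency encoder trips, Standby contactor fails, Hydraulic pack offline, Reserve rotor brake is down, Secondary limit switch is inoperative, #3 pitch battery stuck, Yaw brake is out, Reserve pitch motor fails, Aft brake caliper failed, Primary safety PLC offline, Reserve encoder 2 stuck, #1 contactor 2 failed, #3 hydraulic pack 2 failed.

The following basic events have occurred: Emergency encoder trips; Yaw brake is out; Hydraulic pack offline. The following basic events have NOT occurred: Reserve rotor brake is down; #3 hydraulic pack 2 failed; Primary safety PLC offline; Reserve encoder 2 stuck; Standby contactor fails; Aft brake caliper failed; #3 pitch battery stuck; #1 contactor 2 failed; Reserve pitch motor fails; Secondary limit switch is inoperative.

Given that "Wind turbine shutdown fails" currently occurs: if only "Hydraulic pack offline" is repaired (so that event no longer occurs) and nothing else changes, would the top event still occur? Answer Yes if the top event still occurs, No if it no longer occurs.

Yes

Counterfactual: set "Hydraulic pack offline" to not occurred.
Pitch system unavailable [AND]: Hydraulic pack offline=not, Reserve rotor brake is down=not, Secondary limit switch is inoperative=not, #3 pitch battery stuck=not → not all inputs occur → does not occur.
Rotor brake down [OR]: Emergency encoder trips=occurs, Standby contactor fails=not, Pitch system unavailable=not → at least one input occurs → occurs.
Yaw brake unavailable [OR]: Yaw brake is out=occurs, Reserve pitch motor fails=not → at least one input occurs → occurs.
Converter path inoperative [AND]: Rotor brake down=occurs, Yaw brake unavailable=occurs → all inputs occur → occurs.
Safety chain lost [AND]: Primary safety PLC offline=not, Reserve encoder 2 stuck=not → not all inputs occur → does not occur.
Emergency stop inoperative [AND]: Aft brake caliper failed=not, Safety chain lost=not, #1 contactor 2 failed=not → not all inputs occur → does not occur.
Wind turbine shutdown fails [OR]: Converter path inoperative=occurs, Emergency stop inoperative=not, #3 hydraulic pack 2 failed=not → at least one input occurs → occurs.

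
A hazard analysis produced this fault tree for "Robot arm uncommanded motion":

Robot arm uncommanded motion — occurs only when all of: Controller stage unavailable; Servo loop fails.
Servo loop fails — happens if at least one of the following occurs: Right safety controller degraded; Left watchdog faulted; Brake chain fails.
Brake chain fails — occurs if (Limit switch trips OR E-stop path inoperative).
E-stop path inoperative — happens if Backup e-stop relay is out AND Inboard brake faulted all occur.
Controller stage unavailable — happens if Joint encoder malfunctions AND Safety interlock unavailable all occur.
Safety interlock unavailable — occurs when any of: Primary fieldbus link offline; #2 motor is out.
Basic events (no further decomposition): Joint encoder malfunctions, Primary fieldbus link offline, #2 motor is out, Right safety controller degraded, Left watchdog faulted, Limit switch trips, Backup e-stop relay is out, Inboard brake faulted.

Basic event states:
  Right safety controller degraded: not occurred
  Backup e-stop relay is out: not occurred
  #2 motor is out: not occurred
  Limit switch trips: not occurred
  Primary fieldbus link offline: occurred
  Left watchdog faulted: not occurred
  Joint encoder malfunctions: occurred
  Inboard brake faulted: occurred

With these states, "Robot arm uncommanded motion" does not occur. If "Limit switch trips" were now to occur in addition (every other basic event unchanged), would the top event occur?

Yes

Counterfactual: set "Limit switch trips" to occurred.
Safety interlock unavailable [OR]: Primary fieldbus link offline=occurs, #2 motor is out=not → at least one input occurs → occurs.
Controller stage unavailable [AND]: Joint encoder malfunctions=occurs, Safety interlock unavailable=occurs → all inputs occur → occurs.
E-stop path inoperative [AND]: Backup e-stop relay is out=not, Inboard brake faulted=occurs → not all inputs occur → does not occur.
Brake chain fails [OR]: Limit switch trips=occurs, E-stop path inoperative=not → at least one input occurs → occurs.
Servo loop fails [OR]: Right safety controller degraded=not, Left watchdog faulted=not, Brake chain fails=occurs → at least one input occurs → occurs.
Robot arm uncommanded motion [AND]: Controller stage unavailable=occurs, Servo loop fails=occurs → all inputs occur → occurs.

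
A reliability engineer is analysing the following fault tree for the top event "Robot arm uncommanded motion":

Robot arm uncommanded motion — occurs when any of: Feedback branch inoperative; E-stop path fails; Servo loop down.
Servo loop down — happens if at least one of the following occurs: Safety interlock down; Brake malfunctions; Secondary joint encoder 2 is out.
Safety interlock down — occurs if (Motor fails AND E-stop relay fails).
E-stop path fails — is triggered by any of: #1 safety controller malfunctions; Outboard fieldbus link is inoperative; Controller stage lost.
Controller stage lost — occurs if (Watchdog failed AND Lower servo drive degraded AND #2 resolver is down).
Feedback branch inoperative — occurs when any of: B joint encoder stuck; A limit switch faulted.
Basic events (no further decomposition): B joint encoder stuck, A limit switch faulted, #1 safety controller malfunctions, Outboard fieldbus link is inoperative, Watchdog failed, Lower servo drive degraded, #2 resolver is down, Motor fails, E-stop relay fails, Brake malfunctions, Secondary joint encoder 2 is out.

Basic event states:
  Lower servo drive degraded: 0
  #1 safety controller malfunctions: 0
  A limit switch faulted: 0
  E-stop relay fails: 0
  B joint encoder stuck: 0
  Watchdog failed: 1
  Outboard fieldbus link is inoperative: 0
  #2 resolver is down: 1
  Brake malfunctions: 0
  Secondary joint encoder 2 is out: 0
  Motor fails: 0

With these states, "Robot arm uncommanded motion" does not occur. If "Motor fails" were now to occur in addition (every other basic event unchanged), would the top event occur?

Counterfactual: set "Motor fails" to occurred.
Feedback branch inoperative [OR]: B joint encoder stuck=not, A limit switch faulted=not → no input occurs → does not occur.
Controller stage lost [AND]: Watchdog failed=occurs, Lower servo drive degraded=not, #2 resolver is down=occurs → not all inputs occur → does not occur.
E-stop path fails [OR]: #1 safety controller malfunctions=not, Outboard fieldbus link is inoperative=not, Controller stage lost=not → no input occurs → does not occur.
Safety interlock down [AND]: Motor fails=occurs, E-stop relay fails=not → not all inputs occur → does not occur.
Servo loop down [OR]: Safety interlock down=not, Brake malfunctions=not, Secondary joint encoder 2 is out=not → no input occurs → does not occur.
Robot arm uncommanded motion [OR]: Feedback branch inoperative=not, E-stop path fails=not, Servo loop down=not → no input occurs → does not occur.

No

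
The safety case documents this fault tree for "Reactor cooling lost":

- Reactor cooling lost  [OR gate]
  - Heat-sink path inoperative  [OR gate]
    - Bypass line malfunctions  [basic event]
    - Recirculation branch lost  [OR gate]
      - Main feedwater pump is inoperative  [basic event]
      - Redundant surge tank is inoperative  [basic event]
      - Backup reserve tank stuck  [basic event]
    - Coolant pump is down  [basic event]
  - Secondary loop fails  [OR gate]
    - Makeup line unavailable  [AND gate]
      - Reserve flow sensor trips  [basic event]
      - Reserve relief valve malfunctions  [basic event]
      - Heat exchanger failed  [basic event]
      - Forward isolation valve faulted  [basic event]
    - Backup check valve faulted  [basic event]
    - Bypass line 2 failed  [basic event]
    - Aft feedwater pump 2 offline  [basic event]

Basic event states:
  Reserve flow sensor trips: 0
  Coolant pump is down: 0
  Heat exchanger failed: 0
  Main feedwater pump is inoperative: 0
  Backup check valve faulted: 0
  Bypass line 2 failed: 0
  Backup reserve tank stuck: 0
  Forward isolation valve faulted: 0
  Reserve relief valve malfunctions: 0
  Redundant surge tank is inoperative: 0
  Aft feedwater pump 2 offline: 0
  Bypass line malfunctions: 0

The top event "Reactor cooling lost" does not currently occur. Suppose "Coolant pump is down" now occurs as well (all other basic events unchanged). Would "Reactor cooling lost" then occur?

Yes

Counterfactual: set "Coolant pump is down" to occurred.
Recirculation branch lost [OR]: Main feedwater pump is inoperative=not, Redundant surge tank is inoperative=not, Backup reserve tank stuck=not → no input occurs → does not occur.
Heat-sink path inoperative [OR]: Bypass line malfunctions=not, Recirculation branch lost=not, Coolant pump is down=occurs → at least one input occurs → occurs.
Makeup line unavailable [AND]: Reserve flow sensor trips=not, Reserve relief valve malfunctions=not, Heat exchanger failed=not, Forward isolation valve faulted=not → not all inputs occur → does not occur.
Secondary loop fails [OR]: Makeup line unavailable=not, Backup check valve faulted=not, Bypass line 2 failed=not, Aft feedwater pump 2 offline=not → no input occurs → does not occur.
Reactor cooling lost [OR]: Heat-sink path inoperative=occurs, Secondary loop fails=not → at least one input occurs → occurs.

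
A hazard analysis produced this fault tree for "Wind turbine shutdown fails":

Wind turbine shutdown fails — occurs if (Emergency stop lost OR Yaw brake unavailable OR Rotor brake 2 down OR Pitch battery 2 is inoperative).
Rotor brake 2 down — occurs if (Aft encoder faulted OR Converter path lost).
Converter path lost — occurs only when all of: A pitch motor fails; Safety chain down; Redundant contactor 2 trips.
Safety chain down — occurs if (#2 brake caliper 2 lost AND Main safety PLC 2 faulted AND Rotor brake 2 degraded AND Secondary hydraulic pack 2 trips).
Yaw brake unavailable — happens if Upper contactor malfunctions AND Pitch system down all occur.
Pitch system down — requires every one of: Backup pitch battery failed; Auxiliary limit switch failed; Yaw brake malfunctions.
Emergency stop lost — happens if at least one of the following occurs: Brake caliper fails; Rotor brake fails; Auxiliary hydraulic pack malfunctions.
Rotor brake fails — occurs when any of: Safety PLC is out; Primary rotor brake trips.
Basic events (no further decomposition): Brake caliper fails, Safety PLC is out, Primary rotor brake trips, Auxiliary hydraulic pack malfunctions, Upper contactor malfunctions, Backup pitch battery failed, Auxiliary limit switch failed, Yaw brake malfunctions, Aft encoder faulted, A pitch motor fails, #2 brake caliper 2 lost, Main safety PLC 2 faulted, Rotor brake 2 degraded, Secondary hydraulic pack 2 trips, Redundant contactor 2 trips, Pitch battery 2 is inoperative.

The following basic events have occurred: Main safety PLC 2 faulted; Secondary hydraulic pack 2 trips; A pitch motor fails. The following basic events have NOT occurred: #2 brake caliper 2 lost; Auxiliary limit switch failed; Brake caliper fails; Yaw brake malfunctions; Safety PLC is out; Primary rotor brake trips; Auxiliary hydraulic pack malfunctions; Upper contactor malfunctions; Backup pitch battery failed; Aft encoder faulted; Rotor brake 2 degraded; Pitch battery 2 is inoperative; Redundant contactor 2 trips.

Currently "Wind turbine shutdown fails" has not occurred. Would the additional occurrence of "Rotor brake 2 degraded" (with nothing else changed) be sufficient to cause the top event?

Counterfactual: set "Rotor brake 2 degraded" to occurred.
Rotor brake fails [OR]: Safety PLC is out=not, Primary rotor brake trips=not → no input occurs → does not occur.
Emergency stop lost [OR]: Brake caliper fails=not, Rotor brake fails=not, Auxiliary hydraulic pack malfunctions=not → no input occurs → does not occur.
Pitch system down [AND]: Backup pitch battery failed=not, Auxiliary limit switch failed=not, Yaw brake malfunctions=not → not all inputs occur → does not occur.
Yaw brake unavailable [AND]: Upper contactor malfunctions=not, Pitch system down=not → not all inputs occur → does not occur.
Safety chain down [AND]: #2 brake caliper 2 lost=not, Main safety PLC 2 faulted=occurs, Rotor brake 2 degraded=occurs, Secondary hydraulic pack 2 trips=occurs → not all inputs occur → does not occur.
Converter path lost [AND]: A pitch motor fails=occurs, Safety chain down=not, Redundant contactor 2 trips=not → not all inputs occur → does not occur.
Rotor brake 2 down [OR]: Aft encoder faulted=not, Converter path lost=not → no input occurs → does not occur.
Wind turbine shutdown fails [OR]: Emergency stop lost=not, Yaw brake unavailable=not, Rotor brake 2 down=not, Pitch battery 2 is inoperative=not → no input occurs → does not occur.

No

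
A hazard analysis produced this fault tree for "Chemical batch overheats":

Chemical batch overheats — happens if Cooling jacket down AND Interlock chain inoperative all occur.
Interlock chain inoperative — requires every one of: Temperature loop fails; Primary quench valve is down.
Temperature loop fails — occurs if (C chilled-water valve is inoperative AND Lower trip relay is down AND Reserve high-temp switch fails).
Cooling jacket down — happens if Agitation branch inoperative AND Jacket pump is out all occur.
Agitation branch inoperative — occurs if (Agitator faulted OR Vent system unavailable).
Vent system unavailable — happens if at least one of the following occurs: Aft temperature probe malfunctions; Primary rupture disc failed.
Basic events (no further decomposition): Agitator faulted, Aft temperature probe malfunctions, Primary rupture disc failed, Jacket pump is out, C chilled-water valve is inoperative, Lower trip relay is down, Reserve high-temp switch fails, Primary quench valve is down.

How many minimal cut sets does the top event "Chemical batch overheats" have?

3

Vent system unavailable [OR]: union of children's cut sets → 2 cut set(s).
Agitation branch inoperative [OR]: union of children's cut sets → 3 cut set(s).
Cooling jacket down [AND]: one cut set from each child combined → 3 × 1 = 3 cut set(s).
Temperature loop fails [AND]: one cut set from each child combined → 1 × 1 × 1 = 1 cut set(s).
Interlock chain inoperative [AND]: one cut set from each child combined → 1 × 1 = 1 cut set(s).
Chemical batch overheats [AND]: one cut set from each child combined → 3 × 1 = 3 cut set(s).
Minimal cut sets: {Agitator faulted, C chilled-water valve is inoperative, Jacket pump is out, Lower trip relay is down, Primary quench valve is down, Reserve high-temp switch fails}; {Aft temperature probe malfunctions, C chilled-water valve is inoperative, Jacket pump is out, Lower trip relay is down, Primary quench valve is down, Reserve high-temp switch fails}; {C chilled-water valve is inoperative, Jacket pump is out, Lower trip relay is down, Primary quench valve is down, Primary rupture disc failed, Reserve high-temp switch fails}.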